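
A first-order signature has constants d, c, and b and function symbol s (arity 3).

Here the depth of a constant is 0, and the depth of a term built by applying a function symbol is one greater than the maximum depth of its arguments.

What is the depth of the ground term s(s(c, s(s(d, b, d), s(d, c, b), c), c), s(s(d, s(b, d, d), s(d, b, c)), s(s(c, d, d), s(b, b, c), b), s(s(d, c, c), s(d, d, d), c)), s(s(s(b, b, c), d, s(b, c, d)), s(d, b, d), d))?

4

depth(s(d, b, d)) = 1 + max(0, 0, 0) = 1
depth(s(d, c, b)) = 1 + max(0, 0, 0) = 1
depth(s(s(d, b, d), s(d, c, b), c)) = 1 + max(1, 1, 0) = 2
depth(s(c, s(s(d, b, d), s(d, c, b), c), c)) = 1 + max(0, 2, 0) = 3
depth(s(b, d, d)) = 1 + max(0, 0, 0) = 1
depth(s(d, b, c)) = 1 + max(0, 0, 0) = 1
depth(s(d, s(b, d, d), s(d, b, c))) = 1 + max(0, 1, 1) = 2
depth(s(c, d, d)) = 1 + max(0, 0, 0) = 1
depth(s(b, b, c)) = 1 + max(0, 0, 0) = 1
depth(s(s(c, d, d), s(b, b, c), b)) = 1 + max(1, 1, 0) = 2
depth(s(d, c, c)) = 1 + max(0, 0, 0) = 1
depth(s(d, d, d)) = 1 + max(0, 0, 0) = 1
depth(s(s(d, c, c), s(d, d, d), c)) = 1 + max(1, 1, 0) = 2
depth(s(s(d, s(b, d, d), s(d, b, c)), s(s(c, d, d), s(b, b, c), b), s(s(d, c, c), s(d, d, d), c))) = 1 + max(2, 2, 2) = 3
depth(s(b, c, d)) = 1 + max(0, 0, 0) = 1
depth(s(s(b, b, c), d, s(b, c, d))) = 1 + max(1, 0, 1) = 2
depth(s(s(s(b, b, c), d, s(b, c, d)), s(d, b, d), d)) = 1 + max(2, 1, 0) = 3
depth(s(s(c, s(s(d, b, d), s(d, c, b), c), c), s(s(d, s(b, d, d), s(d, b, c)), s(s(c, d, d), s(b, b, c), b), s(s(d, c, c), s(d, d, d), c)), s(s(s(b, b, c), d, s(b, c, d)), s(d, b, d), d))) = 1 + max(3, 3, 3) = 4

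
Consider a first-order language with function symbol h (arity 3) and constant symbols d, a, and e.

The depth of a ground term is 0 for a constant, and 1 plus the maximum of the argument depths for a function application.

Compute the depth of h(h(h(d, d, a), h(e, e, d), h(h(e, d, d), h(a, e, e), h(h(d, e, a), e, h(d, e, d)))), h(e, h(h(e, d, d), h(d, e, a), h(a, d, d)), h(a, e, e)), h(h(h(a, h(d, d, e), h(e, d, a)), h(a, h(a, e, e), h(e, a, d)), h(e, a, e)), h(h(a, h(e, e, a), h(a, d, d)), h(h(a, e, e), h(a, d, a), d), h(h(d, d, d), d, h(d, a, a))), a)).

5

depth(h(d, d, a)) = 1 + max(0, 0, 0) = 1
depth(h(e, e, d)) = 1 + max(0, 0, 0) = 1
depth(h(e, d, d)) = 1 + max(0, 0, 0) = 1
depth(h(a, e, e)) = 1 + max(0, 0, 0) = 1
depth(h(d, e, a)) = 1 + max(0, 0, 0) = 1
depth(h(d, e, d)) = 1 + max(0, 0, 0) = 1
depth(h(h(d, e, a), e, h(d, e, d))) = 1 + max(1, 0, 1) = 2
depth(h(h(e, d, d), h(a, e, e), h(h(d, e, a), e, h(d, e, d)))) = 1 + max(1, 1, 2) = 3
depth(h(h(d, d, a), h(e, e, d), h(h(e, d, d), h(a, e, e), h(h(d, e, a), e, h(d, e, d))))) = 1 + max(1, 1, 3) = 4
depth(h(a, d, d)) = 1 + max(0, 0, 0) = 1
depth(h(h(e, d, d), h(d, e, a), h(a, d, d))) = 1 + max(1, 1, 1) = 2
depth(h(e, h(h(e, d, d), h(d, e, a), h(a, d, d)), h(a, e, e))) = 1 + max(0, 2, 1) = 3
depth(h(d, d, e)) = 1 + max(0, 0, 0) = 1
depth(h(e, d, a)) = 1 + max(0, 0, 0) = 1
depth(h(a, h(d, d, e), h(e, d, a))) = 1 + max(0, 1, 1) = 2
depth(h(e, a, d)) = 1 + max(0, 0, 0) = 1
depth(h(a, h(a, e, e), h(e, a, d))) = 1 + max(0, 1, 1) = 2
depth(h(e, a, e)) = 1 + max(0, 0, 0) = 1
depth(h(h(a, h(d, d, e), h(e, d, a)), h(a, h(a, e, e), h(e, a, d)), h(e, a, e))) = 1 + max(2, 2, 1) = 3
depth(h(e, e, a)) = 1 + max(0, 0, 0) = 1
depth(h(a, h(e, e, a), h(a, d, d))) = 1 + max(0, 1, 1) = 2
depth(h(a, d, a)) = 1 + max(0, 0, 0) = 1
depth(h(h(a, e, e), h(a, d, a), d)) = 1 + max(1, 1, 0) = 2
depth(h(d, d, d)) = 1 + max(0, 0, 0) = 1
depth(h(d, a, a)) = 1 + max(0, 0, 0) = 1
depth(h(h(d, d, d), d, h(d, a, a))) = 1 + max(1, 0, 1) = 2
depth(h(h(a, h(e, e, a), h(a, d, d)), h(h(a, e, e), h(a, d, a), d), h(h(d, d, d), d, h(d, a, a)))) = 1 + max(2, 2, 2) = 3
depth(h(h(h(a, h(d, d, e), h(e, d, a)), h(a, h(a, e, e), h(e, a, d)), h(e, a, e)), h(h(a, h(e, e, a), h(a, d, d)), h(h(a, e, e), h(a, d, a), d), h(h(d, d, d), d, h(d, a, a))), a)) = 1 + max(3, 3, 0) = 4
depth(h(h(h(d, d, a), h(e, e, d), h(h(e, d, d), h(a, e, e), h(h(d, e, a), e, h(d, e, d)))), h(e, h(h(e, d, d), h(d, e, a), h(a, d, d)), h(a, e, e)), h(h(h(a, h(d, d, e), h(e, d, a)), h(a, h(a, e, e), h(e, a, d)), h(e, a, e)), h(h(a, h(e, e, a), h(a, d, d)), h(h(a, e, e), h(a, d, a), d), h(h(d, d, d), d, h(d, a, a))), a))) = 1 + max(4, 3, 4) = 5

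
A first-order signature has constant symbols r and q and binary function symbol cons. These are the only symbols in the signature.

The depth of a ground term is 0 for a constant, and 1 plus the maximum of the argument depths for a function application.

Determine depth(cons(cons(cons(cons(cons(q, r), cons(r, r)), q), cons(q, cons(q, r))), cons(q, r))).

depth(cons(q, r)) = 1 + max(0, 0) = 1
depth(cons(r, r)) = 1 + max(0, 0) = 1
depth(cons(cons(q, r), cons(r, r))) = 1 + max(1, 1) = 2
depth(cons(cons(cons(q, r), cons(r, r)), q)) = 1 + max(2, 0) = 3
depth(cons(q, cons(q, r))) = 1 + max(0, 1) = 2
depth(cons(cons(cons(cons(q, r), cons(r, r)), q), cons(q, cons(q, r)))) = 1 + max(3, 2) = 4
depth(cons(cons(cons(cons(cons(q, r), cons(r, r)), q), cons(q, cons(q, r))), cons(q, r))) = 1 + max(4, 1) = 5

5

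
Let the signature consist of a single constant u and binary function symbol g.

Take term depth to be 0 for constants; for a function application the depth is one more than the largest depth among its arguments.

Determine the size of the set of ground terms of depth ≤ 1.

Let N_k count ground terms of depth at most k. Each non-constant term of depth ≤ k is some function symbol applied to depth-≤(k−1) arguments, giving N_k = 1 + N_{k-1}^2.
N_0 = 1
N_1 = 1 + 1^2 = 2
Explicitly: u, g(u, u).

2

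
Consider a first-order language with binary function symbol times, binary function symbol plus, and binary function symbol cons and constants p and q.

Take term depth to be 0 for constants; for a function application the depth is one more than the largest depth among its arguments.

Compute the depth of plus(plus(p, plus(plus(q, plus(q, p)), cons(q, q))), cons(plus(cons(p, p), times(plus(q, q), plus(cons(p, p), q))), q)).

6

depth(plus(q, p)) = 1 + max(0, 0) = 1
depth(plus(q, plus(q, p))) = 1 + max(0, 1) = 2
depth(cons(q, q)) = 1 + max(0, 0) = 1
depth(plus(plus(q, plus(q, p)), cons(q, q))) = 1 + max(2, 1) = 3
depth(plus(p, plus(plus(q, plus(q, p)), cons(q, q)))) = 1 + max(0, 3) = 4
depth(cons(p, p)) = 1 + max(0, 0) = 1
depth(plus(q, q)) = 1 + max(0, 0) = 1
depth(plus(cons(p, p), q)) = 1 + max(1, 0) = 2
depth(times(plus(q, q), plus(cons(p, p), q))) = 1 + max(1, 2) = 3
depth(plus(cons(p, p), times(plus(q, q), plus(cons(p, p), q)))) = 1 + max(1, 3) = 4
depth(cons(plus(cons(p, p), times(plus(q, q), plus(cons(p, p), q))), q)) = 1 + max(4, 0) = 5
depth(plus(plus(p, plus(plus(q, plus(q, p)), cons(q, q))), cons(plus(cons(p, p), times(plus(q, q), plus(cons(p, p), q))), q))) = 1 + max(4, 5) = 6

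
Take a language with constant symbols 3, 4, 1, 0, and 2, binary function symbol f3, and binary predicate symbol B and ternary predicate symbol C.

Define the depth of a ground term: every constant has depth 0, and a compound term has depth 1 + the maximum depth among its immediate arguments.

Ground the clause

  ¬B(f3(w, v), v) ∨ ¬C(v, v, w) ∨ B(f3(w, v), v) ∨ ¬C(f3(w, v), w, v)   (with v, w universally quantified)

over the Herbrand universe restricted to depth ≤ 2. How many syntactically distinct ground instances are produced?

Ground terms of depth ≤ 2:
  If N_k denotes the number of depth-≤k ground terms, the 5 constants give N_0 = 5, and each function symbol of arity r contributes N_{k-1}^r new terms at level k: N_k = 5 + N_{k-1}^2.
  N_0 = 5
  N_1 = 5 + 5^2 = 30
  N_2 = 5 + 30^2 = 905
So there are 905 ground terms available for substitution.
Each of v, w ranges independently over the available ground terms, and distinct assignments produce distinct instances.
Number of ground instances = 905^2 = 819025.

819025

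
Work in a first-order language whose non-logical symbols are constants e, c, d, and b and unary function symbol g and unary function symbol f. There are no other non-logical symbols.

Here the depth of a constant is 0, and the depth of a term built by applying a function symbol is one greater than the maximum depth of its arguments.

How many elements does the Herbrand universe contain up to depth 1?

12

Write N_k for the number of ground terms of depth ≤ k. A term of depth ≤ k is either a constant or a function symbol applied to arguments of depth ≤ k−1, so N_k = 4 + N_{k-1} + N_{k-1}.
N_0 = 4
N_1 = 4 + 4 + 4 = 12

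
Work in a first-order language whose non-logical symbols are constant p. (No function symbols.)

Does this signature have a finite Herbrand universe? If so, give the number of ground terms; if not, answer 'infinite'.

1

There are no function symbols, so the only ground term is the single constant.
The Herbrand universe is {p}, finite with 1 element.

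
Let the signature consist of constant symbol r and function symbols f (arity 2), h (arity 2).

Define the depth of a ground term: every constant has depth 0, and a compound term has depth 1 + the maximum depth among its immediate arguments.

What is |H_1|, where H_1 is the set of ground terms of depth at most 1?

If N_k denotes the number of depth-≤k ground terms, the 1 constant gives N_0 = 1, and each function symbol of arity r contributes N_{k-1}^r new terms at level k: N_k = 1 + N_{k-1}^2 + N_{k-1}^2.
N_0 = 1
N_1 = 1 + 1^2 + 1^2 = 3
Explicitly: r, f(r, r), h(r, r).

3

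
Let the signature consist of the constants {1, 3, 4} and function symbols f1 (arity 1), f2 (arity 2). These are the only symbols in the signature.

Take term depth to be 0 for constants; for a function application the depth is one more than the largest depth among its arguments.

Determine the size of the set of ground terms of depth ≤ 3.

Count level by level. With function symbols f1/1, f2/2, the terms of depth ≤ k are the 3 constants together with each function applied to depth-≤(k−1) tuples, so N_k = 3 + N_{k-1} + N_{k-1}^2.
N_0 = 3
N_1 = 3 + 3 + 3^2 = 15
N_2 = 3 + 15 + 15^2 = 243
N_3 = 3 + 243 + 243^2 = 59295

59295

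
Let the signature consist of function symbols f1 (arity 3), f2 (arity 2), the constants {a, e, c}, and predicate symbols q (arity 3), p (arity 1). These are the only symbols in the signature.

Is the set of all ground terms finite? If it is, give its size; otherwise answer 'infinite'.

The signature has at least one function symbol (f1, arity 3) and at least one constant (a).
Iterating f1 gives infinitely many distinct ground terms: a, f1(a, a, a), f1(f1(a, a, a), f1(a, a, a), f1(a, a, a)), ...
So the Herbrand universe is infinite.

infinite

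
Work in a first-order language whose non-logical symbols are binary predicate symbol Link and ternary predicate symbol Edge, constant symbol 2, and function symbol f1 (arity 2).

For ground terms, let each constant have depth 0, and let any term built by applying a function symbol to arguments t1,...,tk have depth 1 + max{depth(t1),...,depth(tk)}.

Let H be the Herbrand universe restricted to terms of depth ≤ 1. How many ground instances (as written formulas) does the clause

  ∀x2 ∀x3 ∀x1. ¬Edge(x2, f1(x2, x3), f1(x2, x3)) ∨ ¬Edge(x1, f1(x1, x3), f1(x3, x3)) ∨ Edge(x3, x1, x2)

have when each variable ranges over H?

8

Ground terms of depth ≤ 1:
  Count level by level. With function symbols f1/2, the terms of depth ≤ k are the 1 constant together with each function applied to depth-≤(k−1) tuples, so N_k = 1 + N_{k-1}^2.
  N_0 = 1
  N_1 = 1 + 1^2 = 2
  Explicitly: 2, f1(2, 2).
So there are 2 ground terms available for substitution.
There are 3 variables to instantiate (x2, x3, x1), each occurring in at least one literal, so different choices give different ground instances.
Number of ground instances = 2^3 = 8.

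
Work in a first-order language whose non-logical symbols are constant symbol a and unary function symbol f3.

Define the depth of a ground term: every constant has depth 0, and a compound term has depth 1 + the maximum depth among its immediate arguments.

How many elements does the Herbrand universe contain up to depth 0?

Let N_k = |{terms of depth ≤ k}|. Then N_0 = 1 and N_k = 1 + N_{k-1} for k ≥ 1 (one summand per function symbol, arity giving the exponent).
N_0 = 1

1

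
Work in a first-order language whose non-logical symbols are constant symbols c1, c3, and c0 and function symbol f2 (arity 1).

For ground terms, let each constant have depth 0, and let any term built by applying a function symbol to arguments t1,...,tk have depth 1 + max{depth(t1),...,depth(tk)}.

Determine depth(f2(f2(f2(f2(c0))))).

4

depth(f2(c0)) = 1 + depth(c0) = 1 + 0 = 1
depth(f2(f2(c0))) = 1 + depth(f2(c0)) = 1 + 1 = 2
depth(f2(f2(f2(c0)))) = 1 + depth(f2(f2(c0))) = 1 + 2 = 3
depth(f2(f2(f2(f2(c0))))) = 1 + depth(f2(f2(f2(c0)))) = 1 + 3 = 4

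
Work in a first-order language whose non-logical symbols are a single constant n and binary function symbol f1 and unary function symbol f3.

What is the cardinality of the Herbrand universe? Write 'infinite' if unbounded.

infinite

The signature has at least one function symbol (f1, arity 2) and at least one constant (n).
Iterating f1 gives infinitely many distinct ground terms: n, f1(n, n), f1(f1(n, n), f1(n, n)), ...
So the Herbrand universe is infinite.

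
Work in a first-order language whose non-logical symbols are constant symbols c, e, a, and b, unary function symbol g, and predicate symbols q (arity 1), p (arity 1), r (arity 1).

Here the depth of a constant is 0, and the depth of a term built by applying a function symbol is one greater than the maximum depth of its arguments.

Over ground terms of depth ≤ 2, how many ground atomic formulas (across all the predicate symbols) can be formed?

36

First count ground terms of depth ≤ 2.
Let N_k = |{terms of depth ≤ k}|. Then N_0 = 4 and N_k = 4 + N_{k-1} for k ≥ 1 (one summand per function symbol, arity giving the exponent).
N_0 = 4
N_1 = 4 + 4 = 8
N_2 = 4 + 8 = 12
Explicitly: c, e, a, b, g(c), g(e), g(a), g(b), g(g(c)), g(g(e)), g(g(a)), g(g(b)).
So |H| = 12.
Ground atoms are formed by filling each argument slot of a predicate with a term from H, so an r-ary predicate gives |H|^r atoms:
  q: 12;  p: 12;  r: 12
Total ground atoms: 12 + 12 + 12 = 36.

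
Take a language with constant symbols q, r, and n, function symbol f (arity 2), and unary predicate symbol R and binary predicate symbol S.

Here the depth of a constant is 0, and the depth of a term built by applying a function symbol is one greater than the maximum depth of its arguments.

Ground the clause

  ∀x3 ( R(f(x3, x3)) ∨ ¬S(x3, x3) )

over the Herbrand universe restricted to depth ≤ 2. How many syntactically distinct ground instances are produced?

147

Ground terms of depth ≤ 2:
  Let N_k = |{terms of depth ≤ k}|. Then N_0 = 3 and N_k = 3 + N_{k-1}^2 for k ≥ 1 (one summand per function symbol, arity giving the exponent).
  N_0 = 3
  N_1 = 3 + 3^2 = 12
  N_2 = 3 + 12^2 = 147
So there are 147 ground terms available for substitution.
The clause has 1 distinct variable (x3), which appears in the body. In the free term algebra distinct substitutions yield syntactically distinct ground instances.
Number of ground instances = 147.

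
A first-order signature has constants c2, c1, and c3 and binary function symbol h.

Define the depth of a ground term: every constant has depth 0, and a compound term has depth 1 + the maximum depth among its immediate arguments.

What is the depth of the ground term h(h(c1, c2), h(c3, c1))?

2

depth(h(c1, c2)) = 1 + max(0, 0) = 1
depth(h(c3, c1)) = 1 + max(0, 0) = 1
depth(h(h(c1, c2), h(c3, c1))) = 1 + max(1, 1) = 2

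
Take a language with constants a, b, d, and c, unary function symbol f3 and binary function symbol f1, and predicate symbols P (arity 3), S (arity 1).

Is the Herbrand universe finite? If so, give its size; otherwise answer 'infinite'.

The signature has at least one function symbol (f3, arity 1) and at least one constant (a).
Iterating f3 gives infinitely many distinct ground terms: a, f3(a), f3(f3(a)), ...
So the Herbrand universe is infinite.

infinite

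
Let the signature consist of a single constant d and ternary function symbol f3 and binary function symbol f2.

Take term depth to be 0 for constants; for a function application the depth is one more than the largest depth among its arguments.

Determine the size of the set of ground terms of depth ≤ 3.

52023

Let N_k = |{terms of depth ≤ k}|. Then N_0 = 1 and N_k = 1 + N_{k-1}^3 + N_{k-1}^2 for k ≥ 1 (one summand per function symbol, arity giving the exponent).
N_0 = 1
N_1 = 1 + 1^3 + 1^2 = 3
N_2 = 1 + 3^3 + 3^2 = 37
N_3 = 1 + 37^3 + 37^2 = 52023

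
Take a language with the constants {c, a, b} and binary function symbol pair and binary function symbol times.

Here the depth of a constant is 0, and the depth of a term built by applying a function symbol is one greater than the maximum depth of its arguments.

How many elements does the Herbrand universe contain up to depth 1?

Write N_k for the number of ground terms of depth ≤ k. A term of depth ≤ k is either a constant or a function symbol applied to arguments of depth ≤ k−1, so N_k = 3 + N_{k-1}^2 + N_{k-1}^2.
N_0 = 3
N_1 = 3 + 3^2 + 3^2 = 21

21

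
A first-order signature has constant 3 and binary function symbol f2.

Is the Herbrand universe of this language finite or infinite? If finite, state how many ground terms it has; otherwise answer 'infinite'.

infinite

The signature has at least one function symbol (f2, arity 2) and at least one constant (3).
Iterating f2 gives infinitely many distinct ground terms: 3, f2(3, 3), f2(f2(3, 3), f2(3, 3)), ...
So the Herbrand universe is infinite.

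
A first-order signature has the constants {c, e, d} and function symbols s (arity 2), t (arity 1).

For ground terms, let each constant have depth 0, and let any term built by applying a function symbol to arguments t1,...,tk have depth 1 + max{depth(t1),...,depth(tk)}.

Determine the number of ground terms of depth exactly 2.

If N_k denotes the number of depth-≤k ground terms, the 3 constants give N_0 = 3, and each function symbol of arity r contributes N_{k-1}^r new terms at level k: N_k = 3 + N_{k-1}^2 + N_{k-1}.
N_0 = 3
N_1 = 3 + 3^2 + 3 = 15
N_2 = 3 + 15^2 + 15 = 243
Terms of depth exactly 2: N_2 − N_1 = 243 − 15 = 228.

228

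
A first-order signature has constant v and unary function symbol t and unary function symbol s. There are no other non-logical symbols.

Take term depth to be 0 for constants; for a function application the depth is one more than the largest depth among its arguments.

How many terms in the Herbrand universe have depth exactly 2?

4

Let N_k count ground terms of depth at most k. Each non-constant term of depth ≤ k is some function symbol applied to depth-≤(k−1) arguments, giving N_k = 1 + N_{k-1} + N_{k-1}.
N_0 = 1
N_1 = 1 + 1 + 1 = 3
N_2 = 1 + 3 + 3 = 7
Terms of depth exactly 2: N_2 − N_1 = 7 − 3 = 4.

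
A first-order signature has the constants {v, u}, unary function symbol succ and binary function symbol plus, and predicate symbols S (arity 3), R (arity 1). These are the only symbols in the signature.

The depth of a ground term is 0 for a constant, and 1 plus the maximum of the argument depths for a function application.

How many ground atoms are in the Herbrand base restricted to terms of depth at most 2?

405298

First count ground terms of depth ≤ 2.
Let N_k = |{terms of depth ≤ k}|. Then N_0 = 2 and N_k = 2 + N_{k-1} + N_{k-1}^2 for k ≥ 1 (one summand per function symbol, arity giving the exponent).
N_0 = 2
N_1 = 2 + 2 + 2^2 = 8
N_2 = 2 + 8 + 8^2 = 74
So |H| = 74.
For each predicate symbol, the number of ground atoms is |H| raised to its arity; summing:
  S: 74^3 = 405224;  R: 74
Total ground atoms: 405224 + 74 = 405298.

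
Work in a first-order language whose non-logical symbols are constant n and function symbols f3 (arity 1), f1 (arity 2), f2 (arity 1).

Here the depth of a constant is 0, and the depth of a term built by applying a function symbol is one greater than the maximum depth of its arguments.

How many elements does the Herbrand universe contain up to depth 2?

Count level by level. With function symbols f3/1, f1/2, f2/1, the terms of depth ≤ k are the 1 constant together with each function applied to depth-≤(k−1) tuples, so N_k = 1 + N_{k-1} + N_{k-1}^2 + N_{k-1}.
N_0 = 1
N_1 = 1 + 1 + 1^2 + 1 = 4
N_2 = 1 + 4 + 4^2 + 4 = 25

25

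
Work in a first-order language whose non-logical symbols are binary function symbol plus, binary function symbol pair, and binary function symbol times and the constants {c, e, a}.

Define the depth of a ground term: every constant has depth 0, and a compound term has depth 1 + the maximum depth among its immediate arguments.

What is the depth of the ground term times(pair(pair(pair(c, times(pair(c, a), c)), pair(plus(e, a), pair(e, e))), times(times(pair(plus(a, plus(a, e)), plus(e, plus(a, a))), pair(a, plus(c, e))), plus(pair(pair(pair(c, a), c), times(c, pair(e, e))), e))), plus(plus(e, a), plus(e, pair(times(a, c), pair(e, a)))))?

depth(pair(c, a)) = 1 + max(0, 0) = 1
depth(times(pair(c, a), c)) = 1 + max(1, 0) = 2
depth(pair(c, times(pair(c, a), c))) = 1 + max(0, 2) = 3
depth(plus(e, a)) = 1 + max(0, 0) = 1
depth(pair(e, e)) = 1 + max(0, 0) = 1
depth(pair(plus(e, a), pair(e, e))) = 1 + max(1, 1) = 2
depth(pair(pair(c, times(pair(c, a), c)), pair(plus(e, a), pair(e, e)))) = 1 + max(3, 2) = 4
depth(plus(a, e)) = 1 + max(0, 0) = 1
depth(plus(a, plus(a, e))) = 1 + max(0, 1) = 2
depth(plus(a, a)) = 1 + max(0, 0) = 1
depth(plus(e, plus(a, a))) = 1 + max(0, 1) = 2
depth(pair(plus(a, plus(a, e)), plus(e, plus(a, a)))) = 1 + max(2, 2) = 3
depth(plus(c, e)) = 1 + max(0, 0) = 1
depth(pair(a, plus(c, e))) = 1 + max(0, 1) = 2
depth(times(pair(plus(a, plus(a, e)), plus(e, plus(a, a))), pair(a, plus(c, e)))) = 1 + max(3, 2) = 4
depth(pair(pair(c, a), c)) = 1 + max(1, 0) = 2
depth(times(c, pair(e, e))) = 1 + max(0, 1) = 2
depth(pair(pair(pair(c, a), c), times(c, pair(e, e)))) = 1 + max(2, 2) = 3
depth(plus(pair(pair(pair(c, a), c), times(c, pair(e, e))), e)) = 1 + max(3, 0) = 4
depth(times(times(pair(plus(a, plus(a, e)), plus(e, plus(a, a))), pair(a, plus(c, e))), plus(pair(pair(pair(c, a), c), times(c, pair(e, e))), e))) = 1 + max(4, 4) = 5
depth(pair(pair(pair(c, times(pair(c, a), c)), pair(plus(e, a), pair(e, e))), times(times(pair(plus(a, plus(a, e)), plus(e, plus(a, a))), pair(a, plus(c, e))), plus(pair(pair(pair(c, a), c), times(c, pair(e, e))), e)))) = 1 + max(4, 5) = 6
depth(times(a, c)) = 1 + max(0, 0) = 1
depth(pair(e, a)) = 1 + max(0, 0) = 1
depth(pair(times(a, c), pair(e, a))) = 1 + max(1, 1) = 2
depth(plus(e, pair(times(a, c), pair(e, a)))) = 1 + max(0, 2) = 3
depth(plus(plus(e, a), plus(e, pair(times(a, c), pair(e, a))))) = 1 + max(1, 3) = 4
depth(times(pair(pair(pair(c, times(pair(c, a), c)), pair(plus(e, a), pair(e, e))), times(times(pair(plus(a, plus(a, e)), plus(e, plus(a, a))), pair(a, plus(c, e))), plus(pair(pair(pair(c, a), c), times(c, pair(e, e))), e))), plus(plus(e, a), plus(e, pair(times(a, c), pair(e, a)))))) = 1 + max(6, 4) = 7

7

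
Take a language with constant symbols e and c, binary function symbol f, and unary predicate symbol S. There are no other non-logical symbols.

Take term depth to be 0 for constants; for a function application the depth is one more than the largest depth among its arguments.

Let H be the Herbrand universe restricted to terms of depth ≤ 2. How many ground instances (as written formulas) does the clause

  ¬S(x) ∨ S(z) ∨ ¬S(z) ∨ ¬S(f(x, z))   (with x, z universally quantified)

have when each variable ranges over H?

Ground terms of depth ≤ 2:
  If N_k denotes the number of depth-≤k ground terms, the 2 constants give N_0 = 2, and each function symbol of arity r contributes N_{k-1}^r new terms at level k: N_k = 2 + N_{k-1}^2.
  N_0 = 2
  N_1 = 2 + 2^2 = 6
  N_2 = 2 + 6^2 = 38
So there are 38 ground terms available for substitution.
The clause has 2 distinct variables (x, z), each appearing in the body. In the free term algebra distinct substitutions yield syntactically distinct ground instances.
Number of ground instances = 38^2 = 1444.

1444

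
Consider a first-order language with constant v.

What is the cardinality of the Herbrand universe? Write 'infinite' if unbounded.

There are no function symbols, so the only ground term is the single constant.
The Herbrand universe is {v}, finite with 1 element.

1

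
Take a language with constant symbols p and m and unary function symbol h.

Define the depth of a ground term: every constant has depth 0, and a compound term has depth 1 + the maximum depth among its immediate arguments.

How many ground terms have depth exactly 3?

2

Write N_k for the number of ground terms of depth ≤ k. A term of depth ≤ k is either a constant or a function symbol applied to arguments of depth ≤ k−1, so N_k = 2 + N_{k-1}.
N_0 = 2
N_1 = 2 + 2 = 4
N_2 = 2 + 4 = 6
N_3 = 2 + 6 = 8
Terms of depth exactly 3: N_3 − N_2 = 8 − 6 = 2.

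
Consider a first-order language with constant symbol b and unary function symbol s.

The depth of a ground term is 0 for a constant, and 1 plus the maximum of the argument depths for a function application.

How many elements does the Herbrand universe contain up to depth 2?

Count level by level. With function symbols s/1, the terms of depth ≤ k are the 1 constant together with each function applied to depth-≤(k−1) tuples, so N_k = 1 + N_{k-1}.
N_0 = 1
N_1 = 1 + 1 = 2
N_2 = 1 + 2 = 3

3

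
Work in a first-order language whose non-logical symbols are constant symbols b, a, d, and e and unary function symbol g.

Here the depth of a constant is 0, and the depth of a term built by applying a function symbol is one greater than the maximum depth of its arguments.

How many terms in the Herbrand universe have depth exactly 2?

If N_k denotes the number of depth-≤k ground terms, the 4 constants give N_0 = 4, and each function symbol of arity r contributes N_{k-1}^r new terms at level k: N_k = 4 + N_{k-1}.
N_0 = 4
N_1 = 4 + 4 = 8
N_2 = 4 + 8 = 12
Terms of depth exactly 2: N_2 − N_1 = 12 − 8 = 4.

4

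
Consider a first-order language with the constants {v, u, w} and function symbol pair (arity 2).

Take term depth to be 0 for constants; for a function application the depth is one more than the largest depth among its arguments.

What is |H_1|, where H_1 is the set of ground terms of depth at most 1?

Write N_k for the number of ground terms of depth ≤ k. A term of depth ≤ k is either a constant or a function symbol applied to arguments of depth ≤ k−1, so N_k = 3 + N_{k-1}^2.
N_0 = 3
N_1 = 3 + 3^2 = 12

12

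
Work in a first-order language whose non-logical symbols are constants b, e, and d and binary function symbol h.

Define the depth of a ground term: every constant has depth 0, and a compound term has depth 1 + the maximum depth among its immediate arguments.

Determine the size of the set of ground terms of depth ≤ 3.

Let N_k = |{terms of depth ≤ k}|. Then N_0 = 3 and N_k = 3 + N_{k-1}^2 for k ≥ 1 (one summand per function symbol, arity giving the exponent).
N_0 = 3
N_1 = 3 + 3^2 = 12
N_2 = 3 + 12^2 = 147
N_3 = 3 + 147^2 = 21612

21612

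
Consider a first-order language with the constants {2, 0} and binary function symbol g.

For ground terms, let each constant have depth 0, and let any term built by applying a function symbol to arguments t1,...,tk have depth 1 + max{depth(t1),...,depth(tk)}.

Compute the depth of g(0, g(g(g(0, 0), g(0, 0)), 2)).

depth(g(0, 0)) = 1 + max(0, 0) = 1
depth(g(g(0, 0), g(0, 0))) = 1 + max(1, 1) = 2
depth(g(g(g(0, 0), g(0, 0)), 2)) = 1 + max(2, 0) = 3
depth(g(0, g(g(g(0, 0), g(0, 0)), 2))) = 1 + max(0, 3) = 4

4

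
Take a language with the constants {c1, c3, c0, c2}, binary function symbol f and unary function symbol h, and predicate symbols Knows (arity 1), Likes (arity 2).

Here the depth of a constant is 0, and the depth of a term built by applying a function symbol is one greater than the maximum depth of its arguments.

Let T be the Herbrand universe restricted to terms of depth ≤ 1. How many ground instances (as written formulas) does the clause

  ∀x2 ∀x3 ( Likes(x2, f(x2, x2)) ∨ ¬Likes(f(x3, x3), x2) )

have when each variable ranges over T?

Ground terms of depth ≤ 1:
  Let N_k count ground terms of depth at most k. Each non-constant term of depth ≤ k is some function symbol applied to depth-≤(k−1) arguments, giving N_k = 4 + N_{k-1}^2 + N_{k-1}.
  N_0 = 4
  N_1 = 4 + 4^2 + 4 = 24
So there are 24 ground terms available for substitution.
There are 2 variables to instantiate (x2, x3), each occurring in at least one literal, so different choices give different ground instances.
Number of ground instances = 24^2 = 576.

576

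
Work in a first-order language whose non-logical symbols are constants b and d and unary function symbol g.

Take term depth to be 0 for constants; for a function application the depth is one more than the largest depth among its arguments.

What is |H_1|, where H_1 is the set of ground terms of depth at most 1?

Count level by level. With function symbols g/1, the terms of depth ≤ k are the 2 constants together with each function applied to depth-≤(k−1) tuples, so N_k = 2 + N_{k-1}.
N_0 = 2
N_1 = 2 + 2 = 4
Explicitly: b, d, g(b), g(d).

4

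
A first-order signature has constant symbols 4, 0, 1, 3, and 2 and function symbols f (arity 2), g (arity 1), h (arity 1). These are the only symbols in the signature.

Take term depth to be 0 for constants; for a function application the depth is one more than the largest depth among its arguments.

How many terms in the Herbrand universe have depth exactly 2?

Let N_k count ground terms of depth at most k. Each non-constant term of depth ≤ k is some function symbol applied to depth-≤(k−1) arguments, giving N_k = 5 + N_{k-1}^2 + N_{k-1} + N_{k-1}.
N_0 = 5
N_1 = 5 + 5^2 + 5 + 5 = 40
N_2 = 5 + 40^2 + 40 + 40 = 1685
Terms of depth exactly 2: N_2 − N_1 = 1685 − 40 = 1645.

1645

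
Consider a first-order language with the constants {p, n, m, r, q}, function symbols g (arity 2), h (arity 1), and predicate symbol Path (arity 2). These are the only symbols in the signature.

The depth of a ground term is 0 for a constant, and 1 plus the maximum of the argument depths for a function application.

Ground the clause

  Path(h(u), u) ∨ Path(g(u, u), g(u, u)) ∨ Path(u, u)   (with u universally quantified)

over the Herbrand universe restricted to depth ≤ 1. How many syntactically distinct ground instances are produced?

Ground terms of depth ≤ 1:
  Write N_k for the number of ground terms of depth ≤ k. A term of depth ≤ k is either a constant or a function symbol applied to arguments of depth ≤ k−1, so N_k = 5 + N_{k-1}^2 + N_{k-1}.
  N_0 = 5
  N_1 = 5 + 5^2 + 5 = 35
So there are 35 ground terms available for substitution.
There is 1 variable to instantiate (u),  occurring in at least one literal, so different choices give different ground instances.
Number of ground instances = 35.

35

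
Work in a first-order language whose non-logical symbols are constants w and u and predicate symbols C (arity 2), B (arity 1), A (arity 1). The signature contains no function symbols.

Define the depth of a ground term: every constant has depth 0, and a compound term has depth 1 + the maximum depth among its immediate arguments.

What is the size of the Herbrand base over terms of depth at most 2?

8

First count ground terms of depth ≤ 2.
With no function symbols every ground term is a constant, so there are exactly 2 ground terms at every depth bound.
N_0 = 2
N_1 = 2
N_2 = 2
Explicitly: w, u.
So |H| = 2.
For each predicate symbol, the number of ground atoms is |H| raised to its arity; summing:
  C: 2^2 = 4;  B: 2;  A: 2
Total ground atoms: 4 + 2 + 2 = 8.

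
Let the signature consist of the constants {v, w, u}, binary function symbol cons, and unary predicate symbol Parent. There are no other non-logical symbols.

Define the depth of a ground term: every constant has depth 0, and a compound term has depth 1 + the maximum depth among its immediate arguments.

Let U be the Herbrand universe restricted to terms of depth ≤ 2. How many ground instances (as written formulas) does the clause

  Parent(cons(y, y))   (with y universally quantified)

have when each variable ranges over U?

Ground terms of depth ≤ 2:
  Count level by level. With function symbols cons/2, the terms of depth ≤ k are the 3 constants together with each function applied to depth-≤(k−1) tuples, so N_k = 3 + N_{k-1}^2.
  N_0 = 3
  N_1 = 3 + 3^2 = 12
  N_2 = 3 + 12^2 = 147
So there are 147 ground terms available for substitution.
The variable y ranges independently over the available ground terms, and distinct assignments produce distinct instances.
Number of ground instances = 147.

147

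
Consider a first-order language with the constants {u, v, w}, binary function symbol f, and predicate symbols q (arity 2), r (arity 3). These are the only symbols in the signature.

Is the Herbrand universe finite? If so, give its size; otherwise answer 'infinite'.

infinite

The signature has at least one function symbol (f, arity 2) and at least one constant (u).
Iterating f gives infinitely many distinct ground terms: u, f(u, u), f(f(u, u), f(u, u)), ...
So the Herbrand universe is infinite.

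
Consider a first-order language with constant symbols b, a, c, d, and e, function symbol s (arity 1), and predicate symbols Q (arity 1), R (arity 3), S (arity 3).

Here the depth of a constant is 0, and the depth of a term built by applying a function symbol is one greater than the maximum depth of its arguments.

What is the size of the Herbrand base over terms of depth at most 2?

First count ground terms of depth ≤ 2.
Let N_k = |{terms of depth ≤ k}|. Then N_0 = 5 and N_k = 5 + N_{k-1} for k ≥ 1 (one summand per function symbol, arity giving the exponent).
N_0 = 5
N_1 = 5 + 5 = 10
N_2 = 5 + 10 = 15
So |H| = 15.
A ground atom is a predicate applied to a tuple of terms from H, so the count is the sum over predicates of |H|^arity:
  Q: 15;  R: 15^3 = 3375;  S: 15^3 = 3375
Total ground atoms: 15 + 3375 + 3375 = 6765.

6765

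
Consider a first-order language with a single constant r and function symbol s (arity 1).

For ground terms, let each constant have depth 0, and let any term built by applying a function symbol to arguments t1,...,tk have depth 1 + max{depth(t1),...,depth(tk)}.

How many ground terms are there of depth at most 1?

If N_k denotes the number of depth-≤k ground terms, the 1 constant gives N_0 = 1, and each function symbol of arity r contributes N_{k-1}^r new terms at level k: N_k = 1 + N_{k-1}.
N_0 = 1
N_1 = 1 + 1 = 2

2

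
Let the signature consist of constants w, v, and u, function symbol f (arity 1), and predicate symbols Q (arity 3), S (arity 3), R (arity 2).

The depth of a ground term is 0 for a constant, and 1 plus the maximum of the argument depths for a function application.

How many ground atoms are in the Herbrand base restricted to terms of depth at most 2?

1539

First count ground terms of depth ≤ 2.
Count level by level. With function symbols f/1, the terms of depth ≤ k are the 3 constants together with each function applied to depth-≤(k−1) tuples, so N_k = 3 + N_{k-1}.
N_0 = 3
N_1 = 3 + 3 = 6
N_2 = 3 + 6 = 9
Explicitly: w, v, u, f(w), f(v), f(u), f(f(w)), f(f(v)), f(f(u)).
So |H| = 9.
Each predicate of arity r yields |H|^r ground atoms (one per choice of an r-tuple from H):
  Q: 9^3 = 729;  S: 9^3 = 729;  R: 9^2 = 81
Total ground atoms: 729 + 729 + 81 = 1539.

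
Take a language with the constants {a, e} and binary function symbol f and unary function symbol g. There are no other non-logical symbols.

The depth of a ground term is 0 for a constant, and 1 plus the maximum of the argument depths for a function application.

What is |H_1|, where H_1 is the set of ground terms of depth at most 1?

Write N_k for the number of ground terms of depth ≤ k. A term of depth ≤ k is either a constant or a function symbol applied to arguments of depth ≤ k−1, so N_k = 2 + N_{k-1}^2 + N_{k-1}.
N_0 = 2
N_1 = 2 + 2^2 + 2 = 8

8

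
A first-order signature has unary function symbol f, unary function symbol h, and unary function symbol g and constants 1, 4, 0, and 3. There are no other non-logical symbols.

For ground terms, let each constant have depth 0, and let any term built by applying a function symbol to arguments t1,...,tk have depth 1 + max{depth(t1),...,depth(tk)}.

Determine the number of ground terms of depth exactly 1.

If N_k denotes the number of depth-≤k ground terms, the 4 constants give N_0 = 4, and each function symbol of arity r contributes N_{k-1}^r new terms at level k: N_k = 4 + N_{k-1} + N_{k-1} + N_{k-1}.
N_0 = 4
N_1 = 4 + 4 + 4 + 4 = 16
Terms of depth exactly 1: N_1 − N_0 = 16 − 4 = 12.

12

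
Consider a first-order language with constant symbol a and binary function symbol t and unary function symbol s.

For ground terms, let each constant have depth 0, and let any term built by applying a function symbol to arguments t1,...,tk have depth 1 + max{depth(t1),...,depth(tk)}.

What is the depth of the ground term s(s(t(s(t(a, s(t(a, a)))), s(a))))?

7

depth(t(a, a)) = 1 + max(0, 0) = 1
depth(s(t(a, a))) = 1 + depth(t(a, a)) = 1 + 1 = 2
depth(t(a, s(t(a, a)))) = 1 + max(0, 2) = 3
depth(s(t(a, s(t(a, a))))) = 1 + depth(t(a, s(t(a, a)))) = 1 + 3 = 4
depth(s(a)) = 1 + depth(a) = 1 + 0 = 1
depth(t(s(t(a, s(t(a, a)))), s(a))) = 1 + max(4, 1) = 5
depth(s(t(s(t(a, s(t(a, a)))), s(a)))) = 1 + depth(t(s(t(a, s(t(a, a)))), s(a))) = 1 + 5 = 6
depth(s(s(t(s(t(a, s(t(a, a)))), s(a))))) = 1 + depth(s(t(s(t(a, s(t(a, a)))), s(a)))) = 1 + 6 = 7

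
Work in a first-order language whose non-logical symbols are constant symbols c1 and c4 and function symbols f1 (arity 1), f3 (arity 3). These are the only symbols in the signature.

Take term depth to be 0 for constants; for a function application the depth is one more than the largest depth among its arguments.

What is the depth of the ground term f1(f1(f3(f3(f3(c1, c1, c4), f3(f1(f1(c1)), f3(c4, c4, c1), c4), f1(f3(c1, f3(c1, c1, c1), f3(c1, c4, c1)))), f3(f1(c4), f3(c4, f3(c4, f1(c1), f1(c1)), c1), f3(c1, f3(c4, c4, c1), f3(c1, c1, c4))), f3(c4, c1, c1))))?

7

depth(f3(c1, c1, c4)) = 1 + max(0, 0, 0) = 1
depth(f1(c1)) = 1 + depth(c1) = 1 + 0 = 1
depth(f1(f1(c1))) = 1 + depth(f1(c1)) = 1 + 1 = 2
depth(f3(c4, c4, c1)) = 1 + max(0, 0, 0) = 1
depth(f3(f1(f1(c1)), f3(c4, c4, c1), c4)) = 1 + max(2, 1, 0) = 3
depth(f3(c1, c1, c1)) = 1 + max(0, 0, 0) = 1
depth(f3(c1, c4, c1)) = 1 + max(0, 0, 0) = 1
depth(f3(c1, f3(c1, c1, c1), f3(c1, c4, c1))) = 1 + max(0, 1, 1) = 2
depth(f1(f3(c1, f3(c1, c1, c1), f3(c1, c4, c1)))) = 1 + depth(f3(c1, f3(c1, c1, c1), f3(c1, c4, c1))) = 1 + 2 = 3
depth(f3(f3(c1, c1, c4), f3(f1(f1(c1)), f3(c4, c4, c1), c4), f1(f3(c1, f3(c1, c1, c1), f3(c1, c4, c1))))) = 1 + max(1, 3, 3) = 4
depth(f1(c4)) = 1 + depth(c4) = 1 + 0 = 1
depth(f3(c4, f1(c1), f1(c1))) = 1 + max(0, 1, 1) = 2
depth(f3(c4, f3(c4, f1(c1), f1(c1)), c1)) = 1 + max(0, 2, 0) = 3
depth(f3(c1, f3(c4, c4, c1), f3(c1, c1, c4))) = 1 + max(0, 1, 1) = 2
depth(f3(f1(c4), f3(c4, f3(c4, f1(c1), f1(c1)), c1), f3(c1, f3(c4, c4, c1), f3(c1, c1, c4)))) = 1 + max(1, 3, 2) = 4
depth(f3(c4, c1, c1)) = 1 + max(0, 0, 0) = 1
depth(f3(f3(f3(c1, c1, c4), f3(f1(f1(c1)), f3(c4, c4, c1), c4), f1(f3(c1, f3(c1, c1, c1), f3(c1, c4, c1)))), f3(f1(c4), f3(c4, f3(c4, f1(c1), f1(c1)), c1), f3(c1, f3(c4, c4, c1), f3(c1, c1, c4))), f3(c4, c1, c1))) = 1 + max(4, 4, 1) = 5
depth(f1(f3(f3(f3(c1, c1, c4), f3(f1(f1(c1)), f3(c4, c4, c1), c4), f1(f3(c1, f3(c1, c1, c1), f3(c1, c4, c1)))), f3(f1(c4), f3(c4, f3(c4, f1(c1), f1(c1)), c1), f3(c1, f3(c4, c4, c1), f3(c1, c1, c4))), f3(c4, c1, c1)))) = 1 + depth(f3(f3(f3(c1, c1, c4), f3(f1(f1(c1)), f3(c4, c4, c1), c4), f1(f3(c1, f3(c1, c1, c1), f3(c1, c4, c1)))), f3(f1(c4), f3(c4, f3(c4, f1(c1), f1(c1)), c1), f3(c1, f3(c4, c4, c1), f3(c1, c1, c4))), f3(c4, c1, c1))) = 1 + 5 = 6
depth(f1(f1(f3(f3(f3(c1, c1, c4), f3(f1(f1(c1)), f3(c4, c4, c1), c4), f1(f3(c1, f3(c1, c1, c1), f3(c1, c4, c1)))), f3(f1(c4), f3(c4, f3(c4, f1(c1), f1(c1)), c1), f3(c1, f3(c4, c4, c1), f3(c1, c1, c4))), f3(c4, c1, c1))))) = 1 + depth(f1(f3(f3(f3(c1, c1, c4), f3(f1(f1(c1)), f3(c4, c4, c1), c4), f1(f3(c1, f3(c1, c1, c1), f3(c1, c4, c1)))), f3(f1(c4), f3(c4, f3(c4, f1(c1), f1(c1)), c1), f3(c1, f3(c4, c4, c1), f3(c1, c1, c4))), f3(c4, c1, c1)))) = 1 + 6 = 7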